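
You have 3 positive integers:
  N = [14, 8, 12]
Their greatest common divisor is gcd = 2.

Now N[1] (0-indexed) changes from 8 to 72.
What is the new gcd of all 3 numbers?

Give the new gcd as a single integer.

Answer: 2

Derivation:
Numbers: [14, 8, 12], gcd = 2
Change: index 1, 8 -> 72
gcd of the OTHER numbers (without index 1): gcd([14, 12]) = 2
New gcd = gcd(g_others, new_val) = gcd(2, 72) = 2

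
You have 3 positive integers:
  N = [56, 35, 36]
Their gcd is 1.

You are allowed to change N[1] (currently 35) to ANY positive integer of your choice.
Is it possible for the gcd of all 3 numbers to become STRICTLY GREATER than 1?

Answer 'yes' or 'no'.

Answer: yes

Derivation:
Current gcd = 1
gcd of all OTHER numbers (without N[1]=35): gcd([56, 36]) = 4
The new gcd after any change is gcd(4, new_value).
This can be at most 4.
Since 4 > old gcd 1, the gcd CAN increase (e.g., set N[1] = 4).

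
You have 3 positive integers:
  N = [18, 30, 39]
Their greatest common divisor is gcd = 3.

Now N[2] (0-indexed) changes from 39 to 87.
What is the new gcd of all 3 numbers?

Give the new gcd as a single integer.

Numbers: [18, 30, 39], gcd = 3
Change: index 2, 39 -> 87
gcd of the OTHER numbers (without index 2): gcd([18, 30]) = 6
New gcd = gcd(g_others, new_val) = gcd(6, 87) = 3

Answer: 3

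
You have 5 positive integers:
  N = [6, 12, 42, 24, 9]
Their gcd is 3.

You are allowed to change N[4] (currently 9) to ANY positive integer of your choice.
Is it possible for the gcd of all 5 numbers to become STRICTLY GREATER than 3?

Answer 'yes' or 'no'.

Answer: yes

Derivation:
Current gcd = 3
gcd of all OTHER numbers (without N[4]=9): gcd([6, 12, 42, 24]) = 6
The new gcd after any change is gcd(6, new_value).
This can be at most 6.
Since 6 > old gcd 3, the gcd CAN increase (e.g., set N[4] = 6).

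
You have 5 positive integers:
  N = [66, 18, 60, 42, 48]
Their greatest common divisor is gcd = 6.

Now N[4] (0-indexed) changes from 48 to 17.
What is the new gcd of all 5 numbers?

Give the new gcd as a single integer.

Numbers: [66, 18, 60, 42, 48], gcd = 6
Change: index 4, 48 -> 17
gcd of the OTHER numbers (without index 4): gcd([66, 18, 60, 42]) = 6
New gcd = gcd(g_others, new_val) = gcd(6, 17) = 1

Answer: 1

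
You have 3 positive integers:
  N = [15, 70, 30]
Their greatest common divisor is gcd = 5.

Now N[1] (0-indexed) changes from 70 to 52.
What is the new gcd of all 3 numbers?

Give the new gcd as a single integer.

Answer: 1

Derivation:
Numbers: [15, 70, 30], gcd = 5
Change: index 1, 70 -> 52
gcd of the OTHER numbers (without index 1): gcd([15, 30]) = 15
New gcd = gcd(g_others, new_val) = gcd(15, 52) = 1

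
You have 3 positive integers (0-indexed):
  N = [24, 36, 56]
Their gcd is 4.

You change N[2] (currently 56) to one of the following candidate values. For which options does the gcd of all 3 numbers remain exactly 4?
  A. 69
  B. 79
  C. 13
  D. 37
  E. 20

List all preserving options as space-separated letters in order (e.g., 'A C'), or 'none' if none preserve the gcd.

Old gcd = 4; gcd of others (without N[2]) = 12
New gcd for candidate v: gcd(12, v). Preserves old gcd iff gcd(12, v) = 4.
  Option A: v=69, gcd(12,69)=3 -> changes
  Option B: v=79, gcd(12,79)=1 -> changes
  Option C: v=13, gcd(12,13)=1 -> changes
  Option D: v=37, gcd(12,37)=1 -> changes
  Option E: v=20, gcd(12,20)=4 -> preserves

Answer: E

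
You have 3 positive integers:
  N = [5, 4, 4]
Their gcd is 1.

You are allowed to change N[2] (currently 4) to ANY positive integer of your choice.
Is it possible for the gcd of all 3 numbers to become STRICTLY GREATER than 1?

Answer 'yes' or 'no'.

Current gcd = 1
gcd of all OTHER numbers (without N[2]=4): gcd([5, 4]) = 1
The new gcd after any change is gcd(1, new_value).
This can be at most 1.
Since 1 = old gcd 1, the gcd can only stay the same or decrease.

Answer: no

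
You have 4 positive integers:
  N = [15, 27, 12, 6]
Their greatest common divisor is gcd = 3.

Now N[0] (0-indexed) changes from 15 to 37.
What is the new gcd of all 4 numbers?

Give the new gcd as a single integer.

Numbers: [15, 27, 12, 6], gcd = 3
Change: index 0, 15 -> 37
gcd of the OTHER numbers (without index 0): gcd([27, 12, 6]) = 3
New gcd = gcd(g_others, new_val) = gcd(3, 37) = 1

Answer: 1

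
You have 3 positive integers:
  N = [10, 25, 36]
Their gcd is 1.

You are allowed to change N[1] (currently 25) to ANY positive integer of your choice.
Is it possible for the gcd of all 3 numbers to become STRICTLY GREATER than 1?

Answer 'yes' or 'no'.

Current gcd = 1
gcd of all OTHER numbers (without N[1]=25): gcd([10, 36]) = 2
The new gcd after any change is gcd(2, new_value).
This can be at most 2.
Since 2 > old gcd 1, the gcd CAN increase (e.g., set N[1] = 2).

Answer: yes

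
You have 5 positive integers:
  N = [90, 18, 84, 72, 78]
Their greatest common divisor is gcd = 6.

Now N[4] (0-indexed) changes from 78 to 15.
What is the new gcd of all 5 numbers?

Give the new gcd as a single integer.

Answer: 3

Derivation:
Numbers: [90, 18, 84, 72, 78], gcd = 6
Change: index 4, 78 -> 15
gcd of the OTHER numbers (without index 4): gcd([90, 18, 84, 72]) = 6
New gcd = gcd(g_others, new_val) = gcd(6, 15) = 3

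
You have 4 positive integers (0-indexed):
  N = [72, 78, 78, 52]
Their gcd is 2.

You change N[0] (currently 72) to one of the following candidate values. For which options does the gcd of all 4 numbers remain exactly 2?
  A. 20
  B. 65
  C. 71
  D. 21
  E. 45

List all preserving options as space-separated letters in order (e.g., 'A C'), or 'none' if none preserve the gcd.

Old gcd = 2; gcd of others (without N[0]) = 26
New gcd for candidate v: gcd(26, v). Preserves old gcd iff gcd(26, v) = 2.
  Option A: v=20, gcd(26,20)=2 -> preserves
  Option B: v=65, gcd(26,65)=13 -> changes
  Option C: v=71, gcd(26,71)=1 -> changes
  Option D: v=21, gcd(26,21)=1 -> changes
  Option E: v=45, gcd(26,45)=1 -> changes

Answer: A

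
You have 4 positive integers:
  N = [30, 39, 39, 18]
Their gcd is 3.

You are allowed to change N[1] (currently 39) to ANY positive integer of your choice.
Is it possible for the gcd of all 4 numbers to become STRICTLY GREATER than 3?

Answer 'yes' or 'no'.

Current gcd = 3
gcd of all OTHER numbers (without N[1]=39): gcd([30, 39, 18]) = 3
The new gcd after any change is gcd(3, new_value).
This can be at most 3.
Since 3 = old gcd 3, the gcd can only stay the same or decrease.

Answer: no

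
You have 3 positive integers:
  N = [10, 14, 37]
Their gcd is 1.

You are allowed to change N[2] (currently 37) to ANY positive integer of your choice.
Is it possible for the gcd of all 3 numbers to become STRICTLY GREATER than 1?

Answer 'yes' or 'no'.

Current gcd = 1
gcd of all OTHER numbers (without N[2]=37): gcd([10, 14]) = 2
The new gcd after any change is gcd(2, new_value).
This can be at most 2.
Since 2 > old gcd 1, the gcd CAN increase (e.g., set N[2] = 2).

Answer: yes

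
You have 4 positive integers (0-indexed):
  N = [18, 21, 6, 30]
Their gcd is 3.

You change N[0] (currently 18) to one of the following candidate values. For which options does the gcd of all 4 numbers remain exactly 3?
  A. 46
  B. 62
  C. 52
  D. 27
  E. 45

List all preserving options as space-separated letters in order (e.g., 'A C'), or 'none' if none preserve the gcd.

Answer: D E

Derivation:
Old gcd = 3; gcd of others (without N[0]) = 3
New gcd for candidate v: gcd(3, v). Preserves old gcd iff gcd(3, v) = 3.
  Option A: v=46, gcd(3,46)=1 -> changes
  Option B: v=62, gcd(3,62)=1 -> changes
  Option C: v=52, gcd(3,52)=1 -> changes
  Option D: v=27, gcd(3,27)=3 -> preserves
  Option E: v=45, gcd(3,45)=3 -> preserves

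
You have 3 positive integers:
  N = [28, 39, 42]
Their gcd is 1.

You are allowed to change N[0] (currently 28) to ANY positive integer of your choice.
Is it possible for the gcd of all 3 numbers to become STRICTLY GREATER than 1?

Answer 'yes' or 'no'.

Answer: yes

Derivation:
Current gcd = 1
gcd of all OTHER numbers (without N[0]=28): gcd([39, 42]) = 3
The new gcd after any change is gcd(3, new_value).
This can be at most 3.
Since 3 > old gcd 1, the gcd CAN increase (e.g., set N[0] = 3).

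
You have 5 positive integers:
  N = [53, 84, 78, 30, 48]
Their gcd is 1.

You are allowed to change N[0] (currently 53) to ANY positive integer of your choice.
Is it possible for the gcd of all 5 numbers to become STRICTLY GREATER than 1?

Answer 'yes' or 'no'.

Current gcd = 1
gcd of all OTHER numbers (without N[0]=53): gcd([84, 78, 30, 48]) = 6
The new gcd after any change is gcd(6, new_value).
This can be at most 6.
Since 6 > old gcd 1, the gcd CAN increase (e.g., set N[0] = 6).

Answer: yes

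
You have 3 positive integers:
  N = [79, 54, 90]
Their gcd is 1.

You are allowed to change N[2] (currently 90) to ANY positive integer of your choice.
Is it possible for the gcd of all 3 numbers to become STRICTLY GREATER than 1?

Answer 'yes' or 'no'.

Answer: no

Derivation:
Current gcd = 1
gcd of all OTHER numbers (without N[2]=90): gcd([79, 54]) = 1
The new gcd after any change is gcd(1, new_value).
This can be at most 1.
Since 1 = old gcd 1, the gcd can only stay the same or decrease.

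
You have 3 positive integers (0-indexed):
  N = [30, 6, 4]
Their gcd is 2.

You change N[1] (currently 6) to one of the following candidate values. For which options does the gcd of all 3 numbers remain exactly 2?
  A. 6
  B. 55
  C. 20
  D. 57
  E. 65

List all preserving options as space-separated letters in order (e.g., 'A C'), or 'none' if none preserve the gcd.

Answer: A C

Derivation:
Old gcd = 2; gcd of others (without N[1]) = 2
New gcd for candidate v: gcd(2, v). Preserves old gcd iff gcd(2, v) = 2.
  Option A: v=6, gcd(2,6)=2 -> preserves
  Option B: v=55, gcd(2,55)=1 -> changes
  Option C: v=20, gcd(2,20)=2 -> preserves
  Option D: v=57, gcd(2,57)=1 -> changes
  Option E: v=65, gcd(2,65)=1 -> changes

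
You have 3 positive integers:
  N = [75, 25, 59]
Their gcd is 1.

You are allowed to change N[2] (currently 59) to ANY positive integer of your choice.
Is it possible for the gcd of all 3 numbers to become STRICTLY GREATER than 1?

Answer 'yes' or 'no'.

Answer: yes

Derivation:
Current gcd = 1
gcd of all OTHER numbers (without N[2]=59): gcd([75, 25]) = 25
The new gcd after any change is gcd(25, new_value).
This can be at most 25.
Since 25 > old gcd 1, the gcd CAN increase (e.g., set N[2] = 25).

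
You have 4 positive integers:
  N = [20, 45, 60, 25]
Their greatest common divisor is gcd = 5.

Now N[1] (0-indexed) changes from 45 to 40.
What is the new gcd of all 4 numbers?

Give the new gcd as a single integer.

Answer: 5

Derivation:
Numbers: [20, 45, 60, 25], gcd = 5
Change: index 1, 45 -> 40
gcd of the OTHER numbers (without index 1): gcd([20, 60, 25]) = 5
New gcd = gcd(g_others, new_val) = gcd(5, 40) = 5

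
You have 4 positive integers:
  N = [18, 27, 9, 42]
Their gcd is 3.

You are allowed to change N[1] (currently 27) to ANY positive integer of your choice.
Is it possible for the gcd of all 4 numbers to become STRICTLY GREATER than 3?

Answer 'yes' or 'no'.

Answer: no

Derivation:
Current gcd = 3
gcd of all OTHER numbers (without N[1]=27): gcd([18, 9, 42]) = 3
The new gcd after any change is gcd(3, new_value).
This can be at most 3.
Since 3 = old gcd 3, the gcd can only stay the same or decrease.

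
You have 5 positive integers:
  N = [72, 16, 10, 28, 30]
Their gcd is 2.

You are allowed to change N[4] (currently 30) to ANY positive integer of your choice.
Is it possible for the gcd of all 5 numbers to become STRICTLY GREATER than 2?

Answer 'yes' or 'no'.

Current gcd = 2
gcd of all OTHER numbers (without N[4]=30): gcd([72, 16, 10, 28]) = 2
The new gcd after any change is gcd(2, new_value).
This can be at most 2.
Since 2 = old gcd 2, the gcd can only stay the same or decrease.

Answer: no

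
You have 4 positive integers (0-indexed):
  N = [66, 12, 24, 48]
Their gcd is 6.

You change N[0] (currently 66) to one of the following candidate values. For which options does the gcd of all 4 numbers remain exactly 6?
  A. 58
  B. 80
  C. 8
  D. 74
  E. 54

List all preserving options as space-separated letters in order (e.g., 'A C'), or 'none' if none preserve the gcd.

Old gcd = 6; gcd of others (without N[0]) = 12
New gcd for candidate v: gcd(12, v). Preserves old gcd iff gcd(12, v) = 6.
  Option A: v=58, gcd(12,58)=2 -> changes
  Option B: v=80, gcd(12,80)=4 -> changes
  Option C: v=8, gcd(12,8)=4 -> changes
  Option D: v=74, gcd(12,74)=2 -> changes
  Option E: v=54, gcd(12,54)=6 -> preserves

Answer: E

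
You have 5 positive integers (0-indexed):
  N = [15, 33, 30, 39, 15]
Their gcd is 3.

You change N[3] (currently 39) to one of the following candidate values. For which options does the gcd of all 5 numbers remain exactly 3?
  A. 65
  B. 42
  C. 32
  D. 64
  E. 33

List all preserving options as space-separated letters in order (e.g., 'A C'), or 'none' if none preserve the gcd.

Old gcd = 3; gcd of others (without N[3]) = 3
New gcd for candidate v: gcd(3, v). Preserves old gcd iff gcd(3, v) = 3.
  Option A: v=65, gcd(3,65)=1 -> changes
  Option B: v=42, gcd(3,42)=3 -> preserves
  Option C: v=32, gcd(3,32)=1 -> changes
  Option D: v=64, gcd(3,64)=1 -> changes
  Option E: v=33, gcd(3,33)=3 -> preserves

Answer: B E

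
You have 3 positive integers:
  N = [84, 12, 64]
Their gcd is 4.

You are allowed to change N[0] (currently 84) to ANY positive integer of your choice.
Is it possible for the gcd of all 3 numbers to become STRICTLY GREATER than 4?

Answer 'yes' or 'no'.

Current gcd = 4
gcd of all OTHER numbers (without N[0]=84): gcd([12, 64]) = 4
The new gcd after any change is gcd(4, new_value).
This can be at most 4.
Since 4 = old gcd 4, the gcd can only stay the same or decrease.

Answer: no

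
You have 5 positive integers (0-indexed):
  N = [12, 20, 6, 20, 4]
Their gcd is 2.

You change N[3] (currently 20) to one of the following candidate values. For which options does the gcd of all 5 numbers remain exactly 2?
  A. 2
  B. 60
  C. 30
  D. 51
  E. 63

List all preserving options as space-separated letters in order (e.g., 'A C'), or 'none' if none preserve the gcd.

Old gcd = 2; gcd of others (without N[3]) = 2
New gcd for candidate v: gcd(2, v). Preserves old gcd iff gcd(2, v) = 2.
  Option A: v=2, gcd(2,2)=2 -> preserves
  Option B: v=60, gcd(2,60)=2 -> preserves
  Option C: v=30, gcd(2,30)=2 -> preserves
  Option D: v=51, gcd(2,51)=1 -> changes
  Option E: v=63, gcd(2,63)=1 -> changes

Answer: A B C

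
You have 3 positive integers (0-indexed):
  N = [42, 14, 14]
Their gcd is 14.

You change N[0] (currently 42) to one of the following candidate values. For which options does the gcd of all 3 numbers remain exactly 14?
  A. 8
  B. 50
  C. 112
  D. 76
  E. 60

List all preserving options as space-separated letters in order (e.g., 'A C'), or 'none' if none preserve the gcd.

Old gcd = 14; gcd of others (without N[0]) = 14
New gcd for candidate v: gcd(14, v). Preserves old gcd iff gcd(14, v) = 14.
  Option A: v=8, gcd(14,8)=2 -> changes
  Option B: v=50, gcd(14,50)=2 -> changes
  Option C: v=112, gcd(14,112)=14 -> preserves
  Option D: v=76, gcd(14,76)=2 -> changes
  Option E: v=60, gcd(14,60)=2 -> changes

Answer: C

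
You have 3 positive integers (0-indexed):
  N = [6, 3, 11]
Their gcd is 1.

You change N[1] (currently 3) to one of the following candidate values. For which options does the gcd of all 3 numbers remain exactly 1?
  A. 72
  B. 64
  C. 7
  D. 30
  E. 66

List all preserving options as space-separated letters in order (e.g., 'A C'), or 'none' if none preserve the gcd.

Answer: A B C D E

Derivation:
Old gcd = 1; gcd of others (without N[1]) = 1
New gcd for candidate v: gcd(1, v). Preserves old gcd iff gcd(1, v) = 1.
  Option A: v=72, gcd(1,72)=1 -> preserves
  Option B: v=64, gcd(1,64)=1 -> preserves
  Option C: v=7, gcd(1,7)=1 -> preserves
  Option D: v=30, gcd(1,30)=1 -> preserves
  Option E: v=66, gcd(1,66)=1 -> preserves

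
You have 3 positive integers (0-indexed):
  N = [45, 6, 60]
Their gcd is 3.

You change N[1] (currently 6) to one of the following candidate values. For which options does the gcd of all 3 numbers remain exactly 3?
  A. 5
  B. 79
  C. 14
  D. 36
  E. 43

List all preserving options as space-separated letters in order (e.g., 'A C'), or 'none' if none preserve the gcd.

Answer: D

Derivation:
Old gcd = 3; gcd of others (without N[1]) = 15
New gcd for candidate v: gcd(15, v). Preserves old gcd iff gcd(15, v) = 3.
  Option A: v=5, gcd(15,5)=5 -> changes
  Option B: v=79, gcd(15,79)=1 -> changes
  Option C: v=14, gcd(15,14)=1 -> changes
  Option D: v=36, gcd(15,36)=3 -> preserves
  Option E: v=43, gcd(15,43)=1 -> changes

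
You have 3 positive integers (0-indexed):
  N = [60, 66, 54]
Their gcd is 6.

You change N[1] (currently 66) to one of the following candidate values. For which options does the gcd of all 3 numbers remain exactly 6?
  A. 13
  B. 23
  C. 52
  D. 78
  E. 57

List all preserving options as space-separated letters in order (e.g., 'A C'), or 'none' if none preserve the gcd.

Answer: D

Derivation:
Old gcd = 6; gcd of others (without N[1]) = 6
New gcd for candidate v: gcd(6, v). Preserves old gcd iff gcd(6, v) = 6.
  Option A: v=13, gcd(6,13)=1 -> changes
  Option B: v=23, gcd(6,23)=1 -> changes
  Option C: v=52, gcd(6,52)=2 -> changes
  Option D: v=78, gcd(6,78)=6 -> preserves
  Option E: v=57, gcd(6,57)=3 -> changes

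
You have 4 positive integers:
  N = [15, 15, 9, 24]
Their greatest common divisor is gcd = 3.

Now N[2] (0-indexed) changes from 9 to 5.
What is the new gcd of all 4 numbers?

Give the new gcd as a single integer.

Answer: 1

Derivation:
Numbers: [15, 15, 9, 24], gcd = 3
Change: index 2, 9 -> 5
gcd of the OTHER numbers (without index 2): gcd([15, 15, 24]) = 3
New gcd = gcd(g_others, new_val) = gcd(3, 5) = 1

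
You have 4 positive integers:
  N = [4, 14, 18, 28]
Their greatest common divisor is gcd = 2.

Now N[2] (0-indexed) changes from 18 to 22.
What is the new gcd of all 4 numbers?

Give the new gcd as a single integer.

Numbers: [4, 14, 18, 28], gcd = 2
Change: index 2, 18 -> 22
gcd of the OTHER numbers (without index 2): gcd([4, 14, 28]) = 2
New gcd = gcd(g_others, new_val) = gcd(2, 22) = 2

Answer: 2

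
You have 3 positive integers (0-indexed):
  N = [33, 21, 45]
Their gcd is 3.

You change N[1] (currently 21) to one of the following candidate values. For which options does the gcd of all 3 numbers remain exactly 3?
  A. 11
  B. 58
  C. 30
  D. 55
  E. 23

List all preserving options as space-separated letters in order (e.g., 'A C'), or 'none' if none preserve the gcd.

Answer: C

Derivation:
Old gcd = 3; gcd of others (without N[1]) = 3
New gcd for candidate v: gcd(3, v). Preserves old gcd iff gcd(3, v) = 3.
  Option A: v=11, gcd(3,11)=1 -> changes
  Option B: v=58, gcd(3,58)=1 -> changes
  Option C: v=30, gcd(3,30)=3 -> preserves
  Option D: v=55, gcd(3,55)=1 -> changes
  Option E: v=23, gcd(3,23)=1 -> changes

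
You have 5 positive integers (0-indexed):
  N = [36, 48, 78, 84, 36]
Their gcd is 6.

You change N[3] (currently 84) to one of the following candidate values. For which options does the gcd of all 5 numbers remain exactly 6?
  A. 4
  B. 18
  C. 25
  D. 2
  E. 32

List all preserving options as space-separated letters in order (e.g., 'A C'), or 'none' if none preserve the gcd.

Answer: B

Derivation:
Old gcd = 6; gcd of others (without N[3]) = 6
New gcd for candidate v: gcd(6, v). Preserves old gcd iff gcd(6, v) = 6.
  Option A: v=4, gcd(6,4)=2 -> changes
  Option B: v=18, gcd(6,18)=6 -> preserves
  Option C: v=25, gcd(6,25)=1 -> changes
  Option D: v=2, gcd(6,2)=2 -> changes
  Option E: v=32, gcd(6,32)=2 -> changes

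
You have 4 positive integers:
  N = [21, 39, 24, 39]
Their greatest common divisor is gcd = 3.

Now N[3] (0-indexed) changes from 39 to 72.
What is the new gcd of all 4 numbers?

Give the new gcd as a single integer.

Numbers: [21, 39, 24, 39], gcd = 3
Change: index 3, 39 -> 72
gcd of the OTHER numbers (without index 3): gcd([21, 39, 24]) = 3
New gcd = gcd(g_others, new_val) = gcd(3, 72) = 3

Answer: 3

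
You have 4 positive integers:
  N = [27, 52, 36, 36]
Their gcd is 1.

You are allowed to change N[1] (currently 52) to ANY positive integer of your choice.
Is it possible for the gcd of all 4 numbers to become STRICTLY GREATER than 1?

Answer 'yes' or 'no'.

Current gcd = 1
gcd of all OTHER numbers (without N[1]=52): gcd([27, 36, 36]) = 9
The new gcd after any change is gcd(9, new_value).
This can be at most 9.
Since 9 > old gcd 1, the gcd CAN increase (e.g., set N[1] = 9).

Answer: yes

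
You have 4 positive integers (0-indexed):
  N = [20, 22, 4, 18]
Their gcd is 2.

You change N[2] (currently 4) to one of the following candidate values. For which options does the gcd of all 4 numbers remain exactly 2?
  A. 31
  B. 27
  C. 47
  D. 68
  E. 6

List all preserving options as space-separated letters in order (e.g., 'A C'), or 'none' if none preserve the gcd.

Old gcd = 2; gcd of others (without N[2]) = 2
New gcd for candidate v: gcd(2, v). Preserves old gcd iff gcd(2, v) = 2.
  Option A: v=31, gcd(2,31)=1 -> changes
  Option B: v=27, gcd(2,27)=1 -> changes
  Option C: v=47, gcd(2,47)=1 -> changes
  Option D: v=68, gcd(2,68)=2 -> preserves
  Option E: v=6, gcd(2,6)=2 -> preserves

Answer: D E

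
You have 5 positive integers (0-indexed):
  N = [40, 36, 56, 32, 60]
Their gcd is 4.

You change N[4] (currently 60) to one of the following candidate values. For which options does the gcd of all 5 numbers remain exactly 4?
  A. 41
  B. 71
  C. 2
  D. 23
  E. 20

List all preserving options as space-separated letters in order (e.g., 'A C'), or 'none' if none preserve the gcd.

Answer: E

Derivation:
Old gcd = 4; gcd of others (without N[4]) = 4
New gcd for candidate v: gcd(4, v). Preserves old gcd iff gcd(4, v) = 4.
  Option A: v=41, gcd(4,41)=1 -> changes
  Option B: v=71, gcd(4,71)=1 -> changes
  Option C: v=2, gcd(4,2)=2 -> changes
  Option D: v=23, gcd(4,23)=1 -> changes
  Option E: v=20, gcd(4,20)=4 -> preserves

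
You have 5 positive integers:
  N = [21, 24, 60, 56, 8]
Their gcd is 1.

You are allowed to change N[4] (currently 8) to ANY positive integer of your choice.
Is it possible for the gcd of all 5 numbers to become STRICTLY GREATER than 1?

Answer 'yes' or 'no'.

Answer: no

Derivation:
Current gcd = 1
gcd of all OTHER numbers (without N[4]=8): gcd([21, 24, 60, 56]) = 1
The new gcd after any change is gcd(1, new_value).
This can be at most 1.
Since 1 = old gcd 1, the gcd can only stay the same or decrease.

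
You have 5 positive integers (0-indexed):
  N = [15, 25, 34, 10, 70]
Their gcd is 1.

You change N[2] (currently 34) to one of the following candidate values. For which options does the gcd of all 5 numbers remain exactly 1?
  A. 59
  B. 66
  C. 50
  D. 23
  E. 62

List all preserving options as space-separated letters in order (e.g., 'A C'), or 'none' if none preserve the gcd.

Answer: A B D E

Derivation:
Old gcd = 1; gcd of others (without N[2]) = 5
New gcd for candidate v: gcd(5, v). Preserves old gcd iff gcd(5, v) = 1.
  Option A: v=59, gcd(5,59)=1 -> preserves
  Option B: v=66, gcd(5,66)=1 -> preserves
  Option C: v=50, gcd(5,50)=5 -> changes
  Option D: v=23, gcd(5,23)=1 -> preserves
  Option E: v=62, gcd(5,62)=1 -> preserves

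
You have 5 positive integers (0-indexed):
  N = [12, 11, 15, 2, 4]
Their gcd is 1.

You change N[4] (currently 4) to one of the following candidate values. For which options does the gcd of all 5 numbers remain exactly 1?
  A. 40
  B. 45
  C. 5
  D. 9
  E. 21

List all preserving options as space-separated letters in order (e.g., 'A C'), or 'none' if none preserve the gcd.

Answer: A B C D E

Derivation:
Old gcd = 1; gcd of others (without N[4]) = 1
New gcd for candidate v: gcd(1, v). Preserves old gcd iff gcd(1, v) = 1.
  Option A: v=40, gcd(1,40)=1 -> preserves
  Option B: v=45, gcd(1,45)=1 -> preserves
  Option C: v=5, gcd(1,5)=1 -> preserves
  Option D: v=9, gcd(1,9)=1 -> preserves
  Option E: v=21, gcd(1,21)=1 -> preserves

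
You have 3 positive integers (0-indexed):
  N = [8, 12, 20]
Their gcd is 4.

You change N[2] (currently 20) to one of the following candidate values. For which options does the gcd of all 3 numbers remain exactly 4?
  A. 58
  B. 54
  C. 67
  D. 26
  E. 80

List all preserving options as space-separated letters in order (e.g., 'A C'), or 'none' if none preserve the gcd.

Old gcd = 4; gcd of others (without N[2]) = 4
New gcd for candidate v: gcd(4, v). Preserves old gcd iff gcd(4, v) = 4.
  Option A: v=58, gcd(4,58)=2 -> changes
  Option B: v=54, gcd(4,54)=2 -> changes
  Option C: v=67, gcd(4,67)=1 -> changes
  Option D: v=26, gcd(4,26)=2 -> changes
  Option E: v=80, gcd(4,80)=4 -> preserves

Answer: E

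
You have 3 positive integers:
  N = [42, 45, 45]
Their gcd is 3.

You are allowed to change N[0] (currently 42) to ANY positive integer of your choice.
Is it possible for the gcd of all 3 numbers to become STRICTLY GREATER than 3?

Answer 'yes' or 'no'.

Current gcd = 3
gcd of all OTHER numbers (without N[0]=42): gcd([45, 45]) = 45
The new gcd after any change is gcd(45, new_value).
This can be at most 45.
Since 45 > old gcd 3, the gcd CAN increase (e.g., set N[0] = 45).

Answer: yes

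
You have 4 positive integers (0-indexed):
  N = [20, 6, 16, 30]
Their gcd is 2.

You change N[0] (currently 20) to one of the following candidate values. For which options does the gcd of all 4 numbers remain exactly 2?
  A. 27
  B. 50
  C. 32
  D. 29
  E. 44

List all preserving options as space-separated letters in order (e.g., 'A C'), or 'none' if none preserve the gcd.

Old gcd = 2; gcd of others (without N[0]) = 2
New gcd for candidate v: gcd(2, v). Preserves old gcd iff gcd(2, v) = 2.
  Option A: v=27, gcd(2,27)=1 -> changes
  Option B: v=50, gcd(2,50)=2 -> preserves
  Option C: v=32, gcd(2,32)=2 -> preserves
  Option D: v=29, gcd(2,29)=1 -> changes
  Option E: v=44, gcd(2,44)=2 -> preserves

Answer: B C E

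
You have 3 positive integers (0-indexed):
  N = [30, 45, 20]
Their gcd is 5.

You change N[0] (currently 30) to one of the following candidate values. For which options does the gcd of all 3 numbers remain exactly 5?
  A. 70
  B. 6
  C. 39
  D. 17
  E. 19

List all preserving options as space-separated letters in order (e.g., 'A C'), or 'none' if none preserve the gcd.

Old gcd = 5; gcd of others (without N[0]) = 5
New gcd for candidate v: gcd(5, v). Preserves old gcd iff gcd(5, v) = 5.
  Option A: v=70, gcd(5,70)=5 -> preserves
  Option B: v=6, gcd(5,6)=1 -> changes
  Option C: v=39, gcd(5,39)=1 -> changes
  Option D: v=17, gcd(5,17)=1 -> changes
  Option E: v=19, gcd(5,19)=1 -> changes

Answer: A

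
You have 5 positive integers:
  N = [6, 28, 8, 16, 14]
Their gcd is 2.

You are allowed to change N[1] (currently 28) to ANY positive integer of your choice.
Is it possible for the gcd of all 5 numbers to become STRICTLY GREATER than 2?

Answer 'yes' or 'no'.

Current gcd = 2
gcd of all OTHER numbers (without N[1]=28): gcd([6, 8, 16, 14]) = 2
The new gcd after any change is gcd(2, new_value).
This can be at most 2.
Since 2 = old gcd 2, the gcd can only stay the same or decrease.

Answer: no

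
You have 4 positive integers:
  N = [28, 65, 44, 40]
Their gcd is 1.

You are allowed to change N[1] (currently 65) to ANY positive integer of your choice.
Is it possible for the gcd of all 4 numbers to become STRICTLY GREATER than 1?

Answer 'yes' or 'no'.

Answer: yes

Derivation:
Current gcd = 1
gcd of all OTHER numbers (without N[1]=65): gcd([28, 44, 40]) = 4
The new gcd after any change is gcd(4, new_value).
This can be at most 4.
Since 4 > old gcd 1, the gcd CAN increase (e.g., set N[1] = 4).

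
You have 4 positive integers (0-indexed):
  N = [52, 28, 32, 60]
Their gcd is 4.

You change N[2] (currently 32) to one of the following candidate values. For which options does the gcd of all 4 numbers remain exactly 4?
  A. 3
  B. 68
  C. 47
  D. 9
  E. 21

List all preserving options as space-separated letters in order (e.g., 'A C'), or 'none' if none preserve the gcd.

Answer: B

Derivation:
Old gcd = 4; gcd of others (without N[2]) = 4
New gcd for candidate v: gcd(4, v). Preserves old gcd iff gcd(4, v) = 4.
  Option A: v=3, gcd(4,3)=1 -> changes
  Option B: v=68, gcd(4,68)=4 -> preserves
  Option C: v=47, gcd(4,47)=1 -> changes
  Option D: v=9, gcd(4,9)=1 -> changes
  Option E: v=21, gcd(4,21)=1 -> changes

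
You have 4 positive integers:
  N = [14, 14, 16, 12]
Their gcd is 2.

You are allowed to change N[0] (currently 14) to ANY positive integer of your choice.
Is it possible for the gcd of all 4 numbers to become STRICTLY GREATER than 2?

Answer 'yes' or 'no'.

Current gcd = 2
gcd of all OTHER numbers (without N[0]=14): gcd([14, 16, 12]) = 2
The new gcd after any change is gcd(2, new_value).
This can be at most 2.
Since 2 = old gcd 2, the gcd can only stay the same or decrease.

Answer: no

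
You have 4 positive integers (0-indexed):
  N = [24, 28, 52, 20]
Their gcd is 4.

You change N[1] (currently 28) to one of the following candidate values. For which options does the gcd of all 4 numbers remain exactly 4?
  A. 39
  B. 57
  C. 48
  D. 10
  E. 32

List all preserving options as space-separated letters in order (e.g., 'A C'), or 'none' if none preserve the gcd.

Answer: C E

Derivation:
Old gcd = 4; gcd of others (without N[1]) = 4
New gcd for candidate v: gcd(4, v). Preserves old gcd iff gcd(4, v) = 4.
  Option A: v=39, gcd(4,39)=1 -> changes
  Option B: v=57, gcd(4,57)=1 -> changes
  Option C: v=48, gcd(4,48)=4 -> preserves
  Option D: v=10, gcd(4,10)=2 -> changes
  Option E: v=32, gcd(4,32)=4 -> preserves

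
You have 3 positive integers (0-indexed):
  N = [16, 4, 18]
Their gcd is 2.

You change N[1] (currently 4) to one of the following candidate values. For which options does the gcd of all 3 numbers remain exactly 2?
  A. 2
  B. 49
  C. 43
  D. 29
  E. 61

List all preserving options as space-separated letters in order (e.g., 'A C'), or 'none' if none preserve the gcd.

Answer: A

Derivation:
Old gcd = 2; gcd of others (without N[1]) = 2
New gcd for candidate v: gcd(2, v). Preserves old gcd iff gcd(2, v) = 2.
  Option A: v=2, gcd(2,2)=2 -> preserves
  Option B: v=49, gcd(2,49)=1 -> changes
  Option C: v=43, gcd(2,43)=1 -> changes
  Option D: v=29, gcd(2,29)=1 -> changes
  Option E: v=61, gcd(2,61)=1 -> changes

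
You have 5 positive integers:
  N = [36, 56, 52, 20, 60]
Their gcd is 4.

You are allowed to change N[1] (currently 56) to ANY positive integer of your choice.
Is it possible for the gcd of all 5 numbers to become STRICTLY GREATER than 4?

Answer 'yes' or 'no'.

Answer: no

Derivation:
Current gcd = 4
gcd of all OTHER numbers (without N[1]=56): gcd([36, 52, 20, 60]) = 4
The new gcd after any change is gcd(4, new_value).
This can be at most 4.
Since 4 = old gcd 4, the gcd can only stay the same or decrease.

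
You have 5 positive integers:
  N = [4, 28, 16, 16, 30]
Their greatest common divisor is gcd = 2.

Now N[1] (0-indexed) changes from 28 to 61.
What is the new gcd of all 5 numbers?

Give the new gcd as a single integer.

Answer: 1

Derivation:
Numbers: [4, 28, 16, 16, 30], gcd = 2
Change: index 1, 28 -> 61
gcd of the OTHER numbers (without index 1): gcd([4, 16, 16, 30]) = 2
New gcd = gcd(g_others, new_val) = gcd(2, 61) = 1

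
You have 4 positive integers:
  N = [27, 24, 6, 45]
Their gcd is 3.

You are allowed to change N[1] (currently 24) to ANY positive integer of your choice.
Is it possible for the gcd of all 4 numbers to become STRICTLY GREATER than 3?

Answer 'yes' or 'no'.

Answer: no

Derivation:
Current gcd = 3
gcd of all OTHER numbers (without N[1]=24): gcd([27, 6, 45]) = 3
The new gcd after any change is gcd(3, new_value).
This can be at most 3.
Since 3 = old gcd 3, the gcd can only stay the same or decrease.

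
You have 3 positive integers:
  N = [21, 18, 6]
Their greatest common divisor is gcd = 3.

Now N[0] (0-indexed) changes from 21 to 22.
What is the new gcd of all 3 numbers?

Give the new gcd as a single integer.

Answer: 2

Derivation:
Numbers: [21, 18, 6], gcd = 3
Change: index 0, 21 -> 22
gcd of the OTHER numbers (without index 0): gcd([18, 6]) = 6
New gcd = gcd(g_others, new_val) = gcd(6, 22) = 2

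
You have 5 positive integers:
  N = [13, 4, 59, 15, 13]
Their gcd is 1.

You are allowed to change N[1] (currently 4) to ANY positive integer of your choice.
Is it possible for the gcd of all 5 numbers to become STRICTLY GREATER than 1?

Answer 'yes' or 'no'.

Current gcd = 1
gcd of all OTHER numbers (without N[1]=4): gcd([13, 59, 15, 13]) = 1
The new gcd after any change is gcd(1, new_value).
This can be at most 1.
Since 1 = old gcd 1, the gcd can only stay the same or decrease.

Answer: no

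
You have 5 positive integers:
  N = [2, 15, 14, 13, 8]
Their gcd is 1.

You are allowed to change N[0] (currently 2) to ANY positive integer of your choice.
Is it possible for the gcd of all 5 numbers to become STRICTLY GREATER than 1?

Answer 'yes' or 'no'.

Answer: no

Derivation:
Current gcd = 1
gcd of all OTHER numbers (without N[0]=2): gcd([15, 14, 13, 8]) = 1
The new gcd after any change is gcd(1, new_value).
This can be at most 1.
Since 1 = old gcd 1, the gcd can only stay the same or decrease.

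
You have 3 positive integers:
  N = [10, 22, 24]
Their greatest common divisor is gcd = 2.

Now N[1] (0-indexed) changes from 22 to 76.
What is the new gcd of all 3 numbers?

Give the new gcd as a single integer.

Answer: 2

Derivation:
Numbers: [10, 22, 24], gcd = 2
Change: index 1, 22 -> 76
gcd of the OTHER numbers (without index 1): gcd([10, 24]) = 2
New gcd = gcd(g_others, new_val) = gcd(2, 76) = 2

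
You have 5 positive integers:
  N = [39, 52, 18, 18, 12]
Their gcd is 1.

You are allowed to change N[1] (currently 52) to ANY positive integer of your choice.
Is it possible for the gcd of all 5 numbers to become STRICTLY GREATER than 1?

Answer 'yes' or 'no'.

Current gcd = 1
gcd of all OTHER numbers (without N[1]=52): gcd([39, 18, 18, 12]) = 3
The new gcd after any change is gcd(3, new_value).
This can be at most 3.
Since 3 > old gcd 1, the gcd CAN increase (e.g., set N[1] = 3).

Answer: yes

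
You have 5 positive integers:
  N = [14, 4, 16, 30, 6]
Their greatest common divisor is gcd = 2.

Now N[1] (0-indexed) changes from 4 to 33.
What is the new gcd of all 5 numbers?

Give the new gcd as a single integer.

Answer: 1

Derivation:
Numbers: [14, 4, 16, 30, 6], gcd = 2
Change: index 1, 4 -> 33
gcd of the OTHER numbers (without index 1): gcd([14, 16, 30, 6]) = 2
New gcd = gcd(g_others, new_val) = gcd(2, 33) = 1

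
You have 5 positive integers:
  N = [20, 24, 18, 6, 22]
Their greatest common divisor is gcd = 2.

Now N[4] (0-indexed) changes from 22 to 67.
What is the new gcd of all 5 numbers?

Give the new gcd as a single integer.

Answer: 1

Derivation:
Numbers: [20, 24, 18, 6, 22], gcd = 2
Change: index 4, 22 -> 67
gcd of the OTHER numbers (without index 4): gcd([20, 24, 18, 6]) = 2
New gcd = gcd(g_others, new_val) = gcd(2, 67) = 1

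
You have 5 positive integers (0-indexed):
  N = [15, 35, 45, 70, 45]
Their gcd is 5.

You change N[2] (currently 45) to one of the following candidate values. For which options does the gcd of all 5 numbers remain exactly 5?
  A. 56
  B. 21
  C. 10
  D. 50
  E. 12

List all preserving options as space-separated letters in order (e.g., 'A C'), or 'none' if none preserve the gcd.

Old gcd = 5; gcd of others (without N[2]) = 5
New gcd for candidate v: gcd(5, v). Preserves old gcd iff gcd(5, v) = 5.
  Option A: v=56, gcd(5,56)=1 -> changes
  Option B: v=21, gcd(5,21)=1 -> changes
  Option C: v=10, gcd(5,10)=5 -> preserves
  Option D: v=50, gcd(5,50)=5 -> preserves
  Option E: v=12, gcd(5,12)=1 -> changes

Answer: C D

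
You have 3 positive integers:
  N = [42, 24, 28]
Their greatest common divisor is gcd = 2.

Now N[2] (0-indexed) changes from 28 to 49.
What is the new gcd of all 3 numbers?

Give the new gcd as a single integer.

Numbers: [42, 24, 28], gcd = 2
Change: index 2, 28 -> 49
gcd of the OTHER numbers (without index 2): gcd([42, 24]) = 6
New gcd = gcd(g_others, new_val) = gcd(6, 49) = 1

Answer: 1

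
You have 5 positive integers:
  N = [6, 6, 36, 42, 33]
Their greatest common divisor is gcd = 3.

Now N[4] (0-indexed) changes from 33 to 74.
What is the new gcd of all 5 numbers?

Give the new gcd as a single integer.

Numbers: [6, 6, 36, 42, 33], gcd = 3
Change: index 4, 33 -> 74
gcd of the OTHER numbers (without index 4): gcd([6, 6, 36, 42]) = 6
New gcd = gcd(g_others, new_val) = gcd(6, 74) = 2

Answer: 2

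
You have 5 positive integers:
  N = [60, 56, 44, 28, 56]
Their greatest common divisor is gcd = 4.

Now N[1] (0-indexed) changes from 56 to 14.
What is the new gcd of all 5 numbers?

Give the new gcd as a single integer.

Numbers: [60, 56, 44, 28, 56], gcd = 4
Change: index 1, 56 -> 14
gcd of the OTHER numbers (without index 1): gcd([60, 44, 28, 56]) = 4
New gcd = gcd(g_others, new_val) = gcd(4, 14) = 2

Answer: 2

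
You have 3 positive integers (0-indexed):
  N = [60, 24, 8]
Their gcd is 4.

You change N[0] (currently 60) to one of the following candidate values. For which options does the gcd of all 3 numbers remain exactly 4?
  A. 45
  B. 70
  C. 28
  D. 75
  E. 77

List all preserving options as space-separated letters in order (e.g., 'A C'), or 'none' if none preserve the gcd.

Answer: C

Derivation:
Old gcd = 4; gcd of others (without N[0]) = 8
New gcd for candidate v: gcd(8, v). Preserves old gcd iff gcd(8, v) = 4.
  Option A: v=45, gcd(8,45)=1 -> changes
  Option B: v=70, gcd(8,70)=2 -> changes
  Option C: v=28, gcd(8,28)=4 -> preserves
  Option D: v=75, gcd(8,75)=1 -> changes
  Option E: v=77, gcd(8,77)=1 -> changes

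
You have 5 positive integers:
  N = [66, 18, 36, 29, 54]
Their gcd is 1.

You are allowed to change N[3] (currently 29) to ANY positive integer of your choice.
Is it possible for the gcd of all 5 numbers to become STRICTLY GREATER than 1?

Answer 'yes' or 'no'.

Answer: yes

Derivation:
Current gcd = 1
gcd of all OTHER numbers (without N[3]=29): gcd([66, 18, 36, 54]) = 6
The new gcd after any change is gcd(6, new_value).
This can be at most 6.
Since 6 > old gcd 1, the gcd CAN increase (e.g., set N[3] = 6).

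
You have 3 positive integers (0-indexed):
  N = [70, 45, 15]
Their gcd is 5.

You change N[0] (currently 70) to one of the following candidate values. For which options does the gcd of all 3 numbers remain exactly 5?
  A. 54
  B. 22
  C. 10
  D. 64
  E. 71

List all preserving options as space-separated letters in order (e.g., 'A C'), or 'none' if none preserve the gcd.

Answer: C

Derivation:
Old gcd = 5; gcd of others (without N[0]) = 15
New gcd for candidate v: gcd(15, v). Preserves old gcd iff gcd(15, v) = 5.
  Option A: v=54, gcd(15,54)=3 -> changes
  Option B: v=22, gcd(15,22)=1 -> changes
  Option C: v=10, gcd(15,10)=5 -> preserves
  Option D: v=64, gcd(15,64)=1 -> changes
  Option E: v=71, gcd(15,71)=1 -> changes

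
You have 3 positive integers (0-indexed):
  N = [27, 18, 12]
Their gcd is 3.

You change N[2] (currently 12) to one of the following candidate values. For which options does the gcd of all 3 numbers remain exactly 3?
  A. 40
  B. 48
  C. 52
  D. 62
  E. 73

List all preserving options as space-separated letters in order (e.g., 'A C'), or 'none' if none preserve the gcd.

Old gcd = 3; gcd of others (without N[2]) = 9
New gcd for candidate v: gcd(9, v). Preserves old gcd iff gcd(9, v) = 3.
  Option A: v=40, gcd(9,40)=1 -> changes
  Option B: v=48, gcd(9,48)=3 -> preserves
  Option C: v=52, gcd(9,52)=1 -> changes
  Option D: v=62, gcd(9,62)=1 -> changes
  Option E: v=73, gcd(9,73)=1 -> changes

Answer: B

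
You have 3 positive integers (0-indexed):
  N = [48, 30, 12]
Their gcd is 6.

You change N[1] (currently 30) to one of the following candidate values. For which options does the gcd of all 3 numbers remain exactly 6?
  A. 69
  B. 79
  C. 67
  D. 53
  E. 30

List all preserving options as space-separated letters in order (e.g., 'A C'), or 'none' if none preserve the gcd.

Answer: E

Derivation:
Old gcd = 6; gcd of others (without N[1]) = 12
New gcd for candidate v: gcd(12, v). Preserves old gcd iff gcd(12, v) = 6.
  Option A: v=69, gcd(12,69)=3 -> changes
  Option B: v=79, gcd(12,79)=1 -> changes
  Option C: v=67, gcd(12,67)=1 -> changes
  Option D: v=53, gcd(12,53)=1 -> changes
  Option E: v=30, gcd(12,30)=6 -> preserves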